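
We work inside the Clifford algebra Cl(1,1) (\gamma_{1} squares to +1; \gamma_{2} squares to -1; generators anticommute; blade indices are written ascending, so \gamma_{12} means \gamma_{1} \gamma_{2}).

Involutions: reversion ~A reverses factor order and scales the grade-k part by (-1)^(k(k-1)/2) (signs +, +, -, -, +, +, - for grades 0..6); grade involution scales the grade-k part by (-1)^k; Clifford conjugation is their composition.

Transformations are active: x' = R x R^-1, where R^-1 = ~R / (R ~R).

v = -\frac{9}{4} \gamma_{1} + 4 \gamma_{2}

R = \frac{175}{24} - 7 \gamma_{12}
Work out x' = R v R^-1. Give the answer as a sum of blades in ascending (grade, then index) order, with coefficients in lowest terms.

~R = \frac{175}{24} + 7 \gamma_{12}, and R ~R = \frac{2401}{576}, so R^-1 = ~R / (\frac{2401}{576}).
R v = \frac{371}{32} \gamma_{1} + \frac{161}{12} \gamma_{2}
Answer: \frac{8391}{196} \gamma_{1} + \frac{2104}{49} \gamma_{2}


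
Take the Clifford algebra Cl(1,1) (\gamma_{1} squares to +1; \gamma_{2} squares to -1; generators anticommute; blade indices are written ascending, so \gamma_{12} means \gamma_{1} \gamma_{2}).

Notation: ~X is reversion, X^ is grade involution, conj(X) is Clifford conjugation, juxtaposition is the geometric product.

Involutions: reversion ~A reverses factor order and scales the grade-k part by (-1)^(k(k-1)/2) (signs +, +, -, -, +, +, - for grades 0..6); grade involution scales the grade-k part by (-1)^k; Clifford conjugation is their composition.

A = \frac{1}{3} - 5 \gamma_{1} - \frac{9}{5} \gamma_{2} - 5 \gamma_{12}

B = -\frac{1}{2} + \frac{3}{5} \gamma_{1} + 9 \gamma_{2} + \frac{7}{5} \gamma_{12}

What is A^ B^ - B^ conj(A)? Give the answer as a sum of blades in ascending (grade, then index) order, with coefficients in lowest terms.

first term: \frac{181}{30} - \frac{2259}{50} \gamma_{1} + \frac{1}{10} \gamma_{2} - \frac{6143}{150} \gamma_{12}
second term: \frac{601}{30} - \frac{2511}{50} \gamma_{1} - \frac{139}{10} \gamma_{2} + \frac{6283}{150} \gamma_{12}
Answer: -14 + \frac{126}{25} \gamma_{1} + 14 \gamma_{2} - \frac{2071}{25} \gamma_{12}


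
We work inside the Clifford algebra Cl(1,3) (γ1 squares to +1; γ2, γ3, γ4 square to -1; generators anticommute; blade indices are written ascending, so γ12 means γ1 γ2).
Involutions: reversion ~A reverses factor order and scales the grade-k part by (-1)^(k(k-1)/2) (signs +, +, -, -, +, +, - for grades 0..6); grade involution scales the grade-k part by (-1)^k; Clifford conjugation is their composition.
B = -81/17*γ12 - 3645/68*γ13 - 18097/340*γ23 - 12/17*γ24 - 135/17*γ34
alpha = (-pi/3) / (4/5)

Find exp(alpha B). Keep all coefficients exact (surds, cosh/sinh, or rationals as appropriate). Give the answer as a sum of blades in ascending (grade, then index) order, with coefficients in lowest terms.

B^2 term by term: the squares give (-81/17)^2*(γ12)^2 + (-3645/68)^2*(γ13)^2 + (-18097/340)^2*(γ23)^2 + (-12/17)^2*(γ24)^2 + (-135/17)^2*(γ34)^2 = 6561/289*(+1) + 13286025/4624*(+1) + 327501409/115600*(-1) + 144/289*(-1) + 18225/289*(-1) = -16/25 (each basis 2-blade squares to minus the product of its generators' squares); cross terms between blades sharing an index anticommute and cancel; the commuting (index-disjoint) pairs give grade-4 terms 2*c*c'*(blade product), which cancel blade by blade — γ1234: 21870/289 - 21870/289 = 0 — confirming B is simple. So B^2 = -16/25.
B^2 = -16/25 — the negative square puts this in the circular regime; l = 4/5, alpha*l = -pi/3, so exp(alpha B) = cos(-pi/3) + (sin(-pi/3)/(4/5))*B = 1/2 + (-5*sqrt(3)/8)*B.
Answer: 1/2 + 405*sqrt(3)/136*γ12 + 18225*sqrt(3)/544*γ13 + 18097*sqrt(3)/544*γ23 + 15*sqrt(3)/34*γ24 + 675*sqrt(3)/136*γ34


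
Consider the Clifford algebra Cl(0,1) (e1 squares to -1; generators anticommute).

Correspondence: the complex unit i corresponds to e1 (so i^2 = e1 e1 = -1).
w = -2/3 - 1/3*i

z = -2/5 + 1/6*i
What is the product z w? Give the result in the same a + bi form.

In blades: z = -2/5 + 1/6*e1, w = -2/3 - 1/3*e1.
Distribute z over w term by term (generator squares from the signature, products reordered to ascending indices): (-2/5)*w = 4/15 + 2/15*e1; (1/6*e1)*w = 1/18 - 1/9*e1.
Sum: 29/90 + 1/45*e1; translating back through the correspondence:
Answer: 29/90 + 1/45*i


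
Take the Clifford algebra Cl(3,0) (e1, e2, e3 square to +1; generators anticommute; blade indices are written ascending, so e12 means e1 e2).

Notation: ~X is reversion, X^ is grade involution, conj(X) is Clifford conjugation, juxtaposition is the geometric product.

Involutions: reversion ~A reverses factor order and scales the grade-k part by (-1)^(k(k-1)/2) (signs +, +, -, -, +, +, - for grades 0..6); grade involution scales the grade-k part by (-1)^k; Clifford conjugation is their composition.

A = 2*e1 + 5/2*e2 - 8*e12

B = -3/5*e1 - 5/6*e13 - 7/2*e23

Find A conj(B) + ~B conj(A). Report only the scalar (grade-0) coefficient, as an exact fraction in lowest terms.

first term: 6/5 + 24/5*e2 + 125/12*e3 - 3/2*e12 - 28*e13 + 20/3*e23 + 59/12*e123
second term: 6/5 - 24/5*e2 + 125/12*e3 + 3/2*e12 - 28*e13 + 20/3*e23 - 59/12*e123
Answer: 12/5


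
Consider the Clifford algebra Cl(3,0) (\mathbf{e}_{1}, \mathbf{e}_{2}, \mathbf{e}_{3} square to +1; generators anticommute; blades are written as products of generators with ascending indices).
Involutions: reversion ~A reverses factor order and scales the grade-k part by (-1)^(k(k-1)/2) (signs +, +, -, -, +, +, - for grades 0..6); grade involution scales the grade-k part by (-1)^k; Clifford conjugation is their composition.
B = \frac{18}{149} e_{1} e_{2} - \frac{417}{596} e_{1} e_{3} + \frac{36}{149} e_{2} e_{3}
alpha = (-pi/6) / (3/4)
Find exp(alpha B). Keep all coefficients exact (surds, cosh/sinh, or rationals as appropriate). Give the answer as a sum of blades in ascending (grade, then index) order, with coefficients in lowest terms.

B^2 term by term: the squares give (\frac{18}{149})^2*(e_{1} e_{2})^2 + (-\frac{417}{596})^2*(e_{1} e_{3})^2 + (\frac{36}{149})^2*(e_{2} e_{3})^2 = \frac{324}{22201}*(-1) + \frac{173889}{355216}*(-1) + \frac{1296}{22201}*(-1) = -\frac{9}{16} (each basis 2-blade squares to minus the product of its generators' squares); cross terms between blades sharing an index anticommute and cancel. So B^2 = -\frac{9}{16}.
B^2 = -\frac{9}{16} — circular case — the even/odd split gives cos and sin: l = \frac{3}{4}, alpha*l = - \frac{\pi}{6}, so exp(alpha B) = cos(- \frac{\pi}{6}) + (sin(- \frac{\pi}{6})/(\frac{3}{4}))*B = \frac{\sqrt{3}}{2} + (- \frac{2}{3})*B.
Answer: \frac{\sqrt{3}}{2} - \frac{12}{149} e_{1} e_{2} + \frac{139}{298} e_{1} e_{3} - \frac{24}{149} e_{2} e_{3}


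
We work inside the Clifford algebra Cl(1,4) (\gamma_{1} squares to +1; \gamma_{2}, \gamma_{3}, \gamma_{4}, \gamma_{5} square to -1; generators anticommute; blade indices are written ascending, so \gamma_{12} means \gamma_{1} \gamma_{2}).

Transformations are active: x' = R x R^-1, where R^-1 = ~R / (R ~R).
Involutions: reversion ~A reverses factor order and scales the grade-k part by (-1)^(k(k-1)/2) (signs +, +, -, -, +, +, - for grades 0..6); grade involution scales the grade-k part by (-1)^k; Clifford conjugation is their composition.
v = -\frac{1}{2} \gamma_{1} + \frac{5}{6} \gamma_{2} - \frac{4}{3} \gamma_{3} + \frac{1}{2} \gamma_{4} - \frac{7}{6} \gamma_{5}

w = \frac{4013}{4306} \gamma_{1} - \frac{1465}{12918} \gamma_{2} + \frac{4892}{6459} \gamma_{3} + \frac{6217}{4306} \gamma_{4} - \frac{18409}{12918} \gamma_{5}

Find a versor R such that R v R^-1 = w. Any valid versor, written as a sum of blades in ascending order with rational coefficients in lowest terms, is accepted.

Sketch: the shared square -\frac{23}{6} makes R = v + w = \frac{930}{2153} \gamma_{1} + \frac{1550}{2153} \gamma_{2} - \frac{1240}{2153} \gamma_{3} + \frac{4185}{2153} \gamma_{4} - \frac{5580}{2153} \gamma_{5} the natural versor; its sandwich fixes that direction, negates (v - w)/2, and sends v to w.
Answer: \frac{930}{2153} \gamma_{1} + \frac{1550}{2153} \gamma_{2} - \frac{1240}{2153} \gamma_{3} + \frac{4185}{2153} \gamma_{4} - \frac{5580}{2153} \gamma_{5}


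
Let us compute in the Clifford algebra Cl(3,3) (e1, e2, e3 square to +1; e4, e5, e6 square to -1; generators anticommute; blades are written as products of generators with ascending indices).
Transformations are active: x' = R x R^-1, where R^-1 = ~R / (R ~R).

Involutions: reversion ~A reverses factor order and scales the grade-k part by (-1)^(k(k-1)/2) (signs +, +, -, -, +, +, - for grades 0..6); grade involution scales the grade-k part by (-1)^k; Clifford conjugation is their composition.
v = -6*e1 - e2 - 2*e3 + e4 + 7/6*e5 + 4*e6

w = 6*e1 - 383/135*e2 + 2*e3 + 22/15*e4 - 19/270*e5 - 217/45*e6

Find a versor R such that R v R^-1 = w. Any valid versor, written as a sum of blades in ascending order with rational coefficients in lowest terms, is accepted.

Sketch: the shared square 815/36 makes R = v + w = -518/135*e2 + 37/15*e4 + 148/135*e5 - 37/45*e6 the natural versor; its sandwich fixes that direction, negates (v - w)/2, and sends v to w.
Answer: -518/135*e2 + 37/15*e4 + 148/135*e5 - 37/45*e6


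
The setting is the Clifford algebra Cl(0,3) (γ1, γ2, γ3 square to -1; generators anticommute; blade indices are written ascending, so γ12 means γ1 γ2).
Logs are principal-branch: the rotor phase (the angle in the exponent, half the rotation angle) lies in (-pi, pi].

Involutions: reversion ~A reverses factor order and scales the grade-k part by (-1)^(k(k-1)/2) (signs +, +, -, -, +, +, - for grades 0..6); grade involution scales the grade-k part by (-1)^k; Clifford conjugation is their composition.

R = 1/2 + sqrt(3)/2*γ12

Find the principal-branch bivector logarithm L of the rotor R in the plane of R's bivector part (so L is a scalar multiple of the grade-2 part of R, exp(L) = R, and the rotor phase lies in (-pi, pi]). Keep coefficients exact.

The scalar part of R is 1/2, so the principal-branch rotor phase is pinned; divide the bivector part by its sine to get the unit plane — L is the phase times that plane.
Concretely: cos(phase) = 1/2 gives phase = ±pi/3, and since phase/sin(phase) is even the sign is immaterial: L = (phase/sin(phase)) * <R>_2 = (2*sqrt(3)*pi/9) * <R>_2.
Answer: pi/3*γ12


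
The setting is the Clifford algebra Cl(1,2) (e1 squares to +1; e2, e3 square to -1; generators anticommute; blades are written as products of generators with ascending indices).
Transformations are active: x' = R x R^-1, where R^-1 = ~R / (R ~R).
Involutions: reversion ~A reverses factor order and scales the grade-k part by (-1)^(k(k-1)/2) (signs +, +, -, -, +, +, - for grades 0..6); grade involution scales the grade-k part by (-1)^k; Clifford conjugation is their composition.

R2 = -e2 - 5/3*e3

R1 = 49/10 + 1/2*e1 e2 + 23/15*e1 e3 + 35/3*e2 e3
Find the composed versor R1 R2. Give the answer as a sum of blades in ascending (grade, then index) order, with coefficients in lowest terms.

Distribute over the terms of R2 (each basis-blade product reordered to ascending indices, repeated generators contracted through their squares):
R1 (-e2) = 1/2*e1 - 49/10*e2 - 35/3*e3 + 23/15*e1 e2 e3
R1 (-5/3*e3) = 23/9*e1 + 175/9*e2 - 49/6*e3 - 5/6*e1 e2 e3
Summing the partial products and collecting blades:
Answer: 55/18*e1 + 1309/90*e2 - 119/6*e3 + 7/10*e1 e2 e3


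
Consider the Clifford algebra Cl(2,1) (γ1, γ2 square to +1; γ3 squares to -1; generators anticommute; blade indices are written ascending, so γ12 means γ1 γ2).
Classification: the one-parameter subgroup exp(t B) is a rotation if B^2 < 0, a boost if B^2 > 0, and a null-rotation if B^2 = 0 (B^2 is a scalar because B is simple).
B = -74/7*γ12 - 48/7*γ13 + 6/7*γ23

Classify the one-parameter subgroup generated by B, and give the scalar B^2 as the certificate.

B^2 term by term: the squares give (-74/7)^2*(γ12)^2 + (-48/7)^2*(γ13)^2 + (6/7)^2*(γ23)^2 = 5476/49*(-1) + 2304/49*(+1) + 36/49*(+1) = -64 (each basis 2-blade squares to minus the product of its generators' squares); cross terms between blades sharing an index anticommute and cancel. So B^2 = -64.
Answer: rotation, certificate B^2 = -64. Because -64 is invariant under every versor sandwich, the classification follows from its sign alone.


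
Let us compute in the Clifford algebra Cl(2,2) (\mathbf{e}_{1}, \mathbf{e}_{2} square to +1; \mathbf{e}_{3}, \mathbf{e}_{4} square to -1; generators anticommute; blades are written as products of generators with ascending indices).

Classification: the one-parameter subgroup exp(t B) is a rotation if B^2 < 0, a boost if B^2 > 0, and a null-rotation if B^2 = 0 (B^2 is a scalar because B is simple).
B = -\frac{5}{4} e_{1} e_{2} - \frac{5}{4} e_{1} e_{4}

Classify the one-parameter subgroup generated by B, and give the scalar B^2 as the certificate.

B^2 term by term: the squares give (-\frac{5}{4})^2*(e_{1} e_{2})^2 + (-\frac{5}{4})^2*(e_{1} e_{4})^2 = \frac{25}{16}*(-1) + \frac{25}{16}*(+1) = 0 (each basis 2-blade squares to minus the product of its generators' squares); cross terms between blades sharing an index anticommute and cancel. So B^2 = 0.
Answer: null-rotation, certificate B^2 = 0. Check the certificate: B^2 = 0, and that sign is decisive whatever form B takes.


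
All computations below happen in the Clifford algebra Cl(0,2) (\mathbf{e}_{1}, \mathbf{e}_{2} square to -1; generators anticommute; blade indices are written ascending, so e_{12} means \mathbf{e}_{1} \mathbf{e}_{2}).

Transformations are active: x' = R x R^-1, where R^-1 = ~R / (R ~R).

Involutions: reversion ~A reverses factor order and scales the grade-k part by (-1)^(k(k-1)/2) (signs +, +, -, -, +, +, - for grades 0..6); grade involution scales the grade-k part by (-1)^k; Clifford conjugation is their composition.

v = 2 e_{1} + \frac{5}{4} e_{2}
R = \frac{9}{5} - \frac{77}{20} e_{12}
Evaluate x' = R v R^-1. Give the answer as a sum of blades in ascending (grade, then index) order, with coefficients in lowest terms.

~R = \frac{9}{5} + \frac{77}{20} e_{12}, and R ~R = \frac{289}{16}, so R^-1 = ~R / (\frac{289}{16}).
R v = \frac{673}{80} e_{1} - \frac{109}{20} e_{2}
Answer: -\frac{2336}{7225} e_{1} - \frac{67517}{28900} e_{2}


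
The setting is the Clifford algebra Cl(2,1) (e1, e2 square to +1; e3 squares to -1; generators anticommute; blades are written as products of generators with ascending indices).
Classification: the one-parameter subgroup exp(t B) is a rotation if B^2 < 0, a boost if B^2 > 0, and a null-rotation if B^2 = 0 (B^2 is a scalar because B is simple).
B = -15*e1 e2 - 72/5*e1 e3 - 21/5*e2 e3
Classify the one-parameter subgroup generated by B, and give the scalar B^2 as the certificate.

B^2 term by term: the squares give (-15)^2*(e1 e2)^2 + (-72/5)^2*(e1 e3)^2 + (-21/5)^2*(e2 e3)^2 = 225*(-1) + 5184/25*(+1) + 441/25*(+1) = 0 (each basis 2-blade squares to minus the product of its generators' squares); cross terms between blades sharing an index anticommute and cancel. So B^2 = 0.
Answer: null-rotation, certificate B^2 = 0. The class reads off the invariant scalar 0 directly.


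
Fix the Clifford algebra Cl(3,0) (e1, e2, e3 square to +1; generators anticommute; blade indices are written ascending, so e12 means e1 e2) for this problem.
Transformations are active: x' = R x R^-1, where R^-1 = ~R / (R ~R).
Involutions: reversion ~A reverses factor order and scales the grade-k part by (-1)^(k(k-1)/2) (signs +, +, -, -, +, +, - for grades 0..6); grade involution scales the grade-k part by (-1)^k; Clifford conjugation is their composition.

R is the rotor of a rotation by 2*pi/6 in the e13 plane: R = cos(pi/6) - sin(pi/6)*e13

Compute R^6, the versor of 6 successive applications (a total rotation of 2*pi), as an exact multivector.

The rotor phase is half the rotation angle and phases add under composition, so 6 steps in the e13 plane accumulate phase 6*(pi/6) = pi: R^6 = cos(pi) - sin(pi)*e13.
cos(pi) = -1 and sin(pi) = 0, so R^6 = -1. The total rotation 2*pi is 1 full turn, so every vector returns to itself, yet the rotor is -1, on the OTHER sheet of the double cover (an odd number of 2*pi turns).
Answer: -1


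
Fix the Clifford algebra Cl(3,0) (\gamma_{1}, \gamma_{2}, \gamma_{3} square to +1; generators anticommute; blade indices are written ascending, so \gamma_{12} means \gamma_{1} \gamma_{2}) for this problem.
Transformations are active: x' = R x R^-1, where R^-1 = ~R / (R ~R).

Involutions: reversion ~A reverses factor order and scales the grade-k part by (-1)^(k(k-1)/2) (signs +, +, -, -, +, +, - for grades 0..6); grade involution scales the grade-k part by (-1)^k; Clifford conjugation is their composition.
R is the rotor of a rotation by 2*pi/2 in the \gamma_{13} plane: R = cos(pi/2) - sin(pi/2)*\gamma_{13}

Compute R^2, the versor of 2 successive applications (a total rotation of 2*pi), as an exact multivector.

The rotor phase is half the rotation angle and phases add under composition, so 2 steps in the \gamma_{13} plane accumulate phase 2*(pi/2) = \pi: R^2 = cos(\pi) - sin(\pi)*\gamma_{13}.
cos(\pi) = -1 and sin(\pi) = 0, so R^2 = -1. The total rotation 2*pi is 1 full turn, so every vector returns to itself, yet the rotor is -1, on the OTHER sheet of the double cover (an odd number of 2*pi turns).
Answer: -1


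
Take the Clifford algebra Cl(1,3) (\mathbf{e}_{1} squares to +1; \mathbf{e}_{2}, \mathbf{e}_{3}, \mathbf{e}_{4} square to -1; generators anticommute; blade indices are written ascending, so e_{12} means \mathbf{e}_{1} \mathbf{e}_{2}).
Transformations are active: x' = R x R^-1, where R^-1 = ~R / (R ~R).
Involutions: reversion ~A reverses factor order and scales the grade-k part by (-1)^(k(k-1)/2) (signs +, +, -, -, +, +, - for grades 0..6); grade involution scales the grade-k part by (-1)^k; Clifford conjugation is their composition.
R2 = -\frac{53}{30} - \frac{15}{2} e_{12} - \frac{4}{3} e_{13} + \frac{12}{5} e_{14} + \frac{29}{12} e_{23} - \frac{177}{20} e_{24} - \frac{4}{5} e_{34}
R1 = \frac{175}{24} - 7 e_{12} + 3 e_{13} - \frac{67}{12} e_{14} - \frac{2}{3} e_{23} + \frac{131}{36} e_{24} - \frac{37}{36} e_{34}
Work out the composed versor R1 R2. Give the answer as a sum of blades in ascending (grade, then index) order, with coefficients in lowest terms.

Distribute over the grade parts of R1 (each basis-blade product reordered to ascending indices, repeated generators contracted through their squares):
<R1>_0 (= \frac{175}{24}) R2 = -\frac{1855}{144} - \frac{875}{16} e_{12} - \frac{175}{18} e_{13} + \frac{35}{2} e_{14} + \frac{5075}{288} e_{23} - \frac{2065}{32} e_{24} - \frac{35}{6} e_{34}
<R1>_2 (= -7 e_{12} + 3 e_{13} - \frac{67}{12} e_{14} - \frac{2}{3} e_{23} + \frac{131}{36} e_{24} - \frac{37}{36} e_{34}) R2 = \frac{49027}{720} + \frac{42773}{720} e_{12} + \frac{471}{20} e_{13} - \frac{10207}{135} e_{14} - \frac{3413}{80} e_{23} + \frac{2363}{48} e_{24} - \frac{1801}{2160} e_{34} + \frac{63973}{2160} e_{1234}
Summing the partial products and collecting blades:
Answer: \frac{4969}{90} + \frac{1699}{360} e_{12} + \frac{2489}{180} e_{13} - \frac{15689}{270} e_{14} - \frac{36059}{1440} e_{23} - \frac{1469}{96} e_{24} - \frac{14401}{2160} e_{34} + \frac{63973}{2160} e_{1234}


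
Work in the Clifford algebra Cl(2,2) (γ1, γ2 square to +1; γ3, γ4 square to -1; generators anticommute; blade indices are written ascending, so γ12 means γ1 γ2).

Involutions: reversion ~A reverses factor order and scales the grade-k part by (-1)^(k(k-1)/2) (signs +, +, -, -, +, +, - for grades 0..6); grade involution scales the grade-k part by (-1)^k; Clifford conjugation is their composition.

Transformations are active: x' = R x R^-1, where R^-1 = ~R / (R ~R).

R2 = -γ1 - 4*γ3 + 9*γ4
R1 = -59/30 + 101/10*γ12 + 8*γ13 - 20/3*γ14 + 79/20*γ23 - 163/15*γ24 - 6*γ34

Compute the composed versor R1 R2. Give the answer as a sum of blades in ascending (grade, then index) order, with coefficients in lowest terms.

Distribute over the terms of R2 (each basis-blade product reordered to ascending indices, repeated generators contracted through their squares):
R1 (-γ1) = 59/30*γ1 + 101/10*γ2 + 8*γ3 - 20/3*γ4 - 79/20*γ123 + 163/15*γ124 + 6*γ134
R1 (-4*γ3) = 32*γ1 + 79/5*γ2 + 118/15*γ3 + 24*γ4 - 202/5*γ123 - 80/3*γ134 - 652/15*γ234
R1 (9*γ4) = 60*γ1 + 489/5*γ2 + 54*γ3 - 177/10*γ4 + 909/10*γ124 + 72*γ134 + 711/20*γ234
Summing the partial products and collecting blades:
Answer: 2819/30*γ1 + 1237/10*γ2 + 1048/15*γ3 - 11/30*γ4 - 887/20*γ123 + 3053/30*γ124 + 154/3*γ134 - 95/12*γ234


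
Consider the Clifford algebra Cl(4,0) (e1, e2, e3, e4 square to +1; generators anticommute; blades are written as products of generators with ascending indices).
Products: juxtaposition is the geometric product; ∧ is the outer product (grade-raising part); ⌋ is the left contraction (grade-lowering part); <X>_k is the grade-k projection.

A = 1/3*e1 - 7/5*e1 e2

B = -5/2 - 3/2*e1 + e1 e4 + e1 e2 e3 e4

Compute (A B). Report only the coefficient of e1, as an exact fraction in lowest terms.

step 1: -1/2 - 5/6*e1 - 21/10*e2 + 1/3*e4 + 7/2*e1 e2 + 7/5*e2 e4 + 7/5*e3 e4 + 1/3*e2 e3 e4
Answer: -5/6


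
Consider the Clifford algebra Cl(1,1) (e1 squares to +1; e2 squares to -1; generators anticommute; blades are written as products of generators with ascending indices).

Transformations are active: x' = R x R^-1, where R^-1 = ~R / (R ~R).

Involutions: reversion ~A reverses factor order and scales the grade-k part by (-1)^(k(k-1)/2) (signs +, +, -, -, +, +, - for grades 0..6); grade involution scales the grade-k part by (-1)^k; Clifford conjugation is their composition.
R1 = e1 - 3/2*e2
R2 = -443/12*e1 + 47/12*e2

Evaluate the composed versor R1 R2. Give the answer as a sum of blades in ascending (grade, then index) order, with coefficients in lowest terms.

Distribute over the terms of R1 (each basis-blade product reordered to ascending indices, repeated generators contracted through their squares):
(e1) R2 = -443/12 + 47/12*e1 e2
(-3/2*e2) R2 = 47/8 - 443/8*e1 e2
Summing the partial products and collecting blades:
Answer: -745/24 - 1235/24*e1 e2


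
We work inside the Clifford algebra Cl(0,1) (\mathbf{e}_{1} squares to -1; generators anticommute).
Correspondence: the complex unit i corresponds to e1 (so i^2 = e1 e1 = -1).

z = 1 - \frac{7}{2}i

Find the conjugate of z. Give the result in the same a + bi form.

In blades: z = 1 - \frac{7}{2} e_{1}.
Conjugation here is Clifford conjugation: the scalar is fixed and the grade-1 and grade-2 blades all flip sign, giving 1 + \frac{7}{2} e_{1}; translating back:
Answer: 1 + \frac{7}{2}i


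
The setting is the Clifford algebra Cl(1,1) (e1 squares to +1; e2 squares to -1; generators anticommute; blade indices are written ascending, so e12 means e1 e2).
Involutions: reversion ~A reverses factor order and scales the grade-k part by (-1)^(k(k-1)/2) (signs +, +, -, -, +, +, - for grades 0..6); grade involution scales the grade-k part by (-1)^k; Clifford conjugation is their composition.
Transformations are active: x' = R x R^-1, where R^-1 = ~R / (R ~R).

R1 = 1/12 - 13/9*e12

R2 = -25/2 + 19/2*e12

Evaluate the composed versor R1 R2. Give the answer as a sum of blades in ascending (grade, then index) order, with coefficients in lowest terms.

Distribute over the terms of R1 (each basis-blade product reordered to ascending indices, repeated generators contracted through their squares):
(1/12) R2 = -25/24 + 19/24*e12
(-13/9*e12) R2 = -247/18 + 325/18*e12
Summing the partial products and collecting blades:
Answer: -1063/72 + 1357/72*e12


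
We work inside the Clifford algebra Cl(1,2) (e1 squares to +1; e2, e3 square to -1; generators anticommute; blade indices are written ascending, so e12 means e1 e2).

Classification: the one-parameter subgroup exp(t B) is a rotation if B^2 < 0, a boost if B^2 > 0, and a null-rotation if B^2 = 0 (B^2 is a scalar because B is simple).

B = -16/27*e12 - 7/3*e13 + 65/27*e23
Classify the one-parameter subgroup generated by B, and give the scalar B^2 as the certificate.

B^2 term by term: the squares give (-16/27)^2*(e12)^2 + (-7/3)^2*(e13)^2 + (65/27)^2*(e23)^2 = 256/729*(+1) + 49/9*(+1) + 4225/729*(-1) = 0 (each basis 2-blade squares to minus the product of its generators' squares); cross terms between blades sharing an index anticommute and cancel. So B^2 = 0.
Answer: null-rotation, certificate B^2 = 0. B^2 = 0 is basis-independent, so its sign is the whole story.


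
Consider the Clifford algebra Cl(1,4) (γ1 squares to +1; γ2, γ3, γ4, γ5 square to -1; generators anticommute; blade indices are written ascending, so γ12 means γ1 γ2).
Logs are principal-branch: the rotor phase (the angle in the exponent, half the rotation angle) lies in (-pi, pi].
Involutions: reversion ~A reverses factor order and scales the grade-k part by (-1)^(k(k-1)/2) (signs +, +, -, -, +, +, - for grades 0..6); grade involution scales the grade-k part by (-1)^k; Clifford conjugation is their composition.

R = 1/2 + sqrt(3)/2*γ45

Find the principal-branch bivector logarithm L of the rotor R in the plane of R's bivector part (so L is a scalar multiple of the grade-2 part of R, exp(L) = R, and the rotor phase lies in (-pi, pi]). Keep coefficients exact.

The scalar part of R is 1/2, which pins the rotor phase on the principal branch; dividing the bivector part by the sine of that phase recovers the unit plane, and L is the phase times that plane.
Concretely: cos(phase) = 1/2 gives phase = ±pi/3, and since phase/sin(phase) is even the sign is immaterial: L = (phase/sin(phase)) * <R>_2 = (2*sqrt(3)*pi/9) * <R>_2.
Answer: pi/3*γ45


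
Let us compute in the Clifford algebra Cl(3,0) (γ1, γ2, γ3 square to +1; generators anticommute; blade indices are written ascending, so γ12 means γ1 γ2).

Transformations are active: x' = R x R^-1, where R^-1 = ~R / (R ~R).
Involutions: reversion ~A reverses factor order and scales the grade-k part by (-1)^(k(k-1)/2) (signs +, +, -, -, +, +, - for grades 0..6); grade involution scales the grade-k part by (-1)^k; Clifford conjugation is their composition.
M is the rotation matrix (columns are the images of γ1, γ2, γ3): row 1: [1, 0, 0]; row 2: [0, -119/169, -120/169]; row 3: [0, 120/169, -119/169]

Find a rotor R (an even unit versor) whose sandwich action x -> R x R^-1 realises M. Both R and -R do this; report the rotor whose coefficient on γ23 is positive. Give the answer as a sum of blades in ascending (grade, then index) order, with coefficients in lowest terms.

Method: write R = a + b12*γ12 + b13*γ13 + b23*γ23 with a^2 + b12^2 + b13^2 + b23^2 = 1 (so R^-1 = ~R). Expanding the columns R e_j ~R gives tr M = 4a^2 - 1 and, from the antisymmetric part, M21 - M12 = -4a*b12, M13 - M31 = 4a*b13, M32 - M23 = -4a*b23.
Here tr M = -69/169, so a^2 = (1 + tr M)/4 = 25/169 and a = ±5/13. Taking a = 5/13: M21 - M12 = 0, M13 - M31 = 0, M32 - M23 = 240/169, giving b12 = 0, b13 = 0, b23 = -12/13, i.e. R = 5/13 - 12/13*γ23.
Its γ23 coefficient is negative, so report the other preimage -R.
Answer: -5/13 + 12/13*γ23. Recall the cover is two-to-one: with M of trace -69/169, both preimages act alike, and the stated γ23 sign chooses the sheet.


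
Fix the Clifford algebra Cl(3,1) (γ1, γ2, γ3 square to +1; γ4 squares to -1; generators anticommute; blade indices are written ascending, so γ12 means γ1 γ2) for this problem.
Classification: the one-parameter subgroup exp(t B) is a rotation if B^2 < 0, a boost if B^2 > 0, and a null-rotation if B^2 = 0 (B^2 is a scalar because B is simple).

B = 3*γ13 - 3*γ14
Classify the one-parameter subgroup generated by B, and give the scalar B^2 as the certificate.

B^2 term by term: the squares give (3)^2*(γ13)^2 + (-3)^2*(γ14)^2 = 9*(-1) + 9*(+1) = 0 (each basis 2-blade squares to minus the product of its generators' squares); cross terms between blades sharing an index anticommute and cancel. So B^2 = 0.
Answer: null-rotation, certificate B^2 = 0. Because 0 is invariant under every versor sandwich, the classification follows from its sign alone.


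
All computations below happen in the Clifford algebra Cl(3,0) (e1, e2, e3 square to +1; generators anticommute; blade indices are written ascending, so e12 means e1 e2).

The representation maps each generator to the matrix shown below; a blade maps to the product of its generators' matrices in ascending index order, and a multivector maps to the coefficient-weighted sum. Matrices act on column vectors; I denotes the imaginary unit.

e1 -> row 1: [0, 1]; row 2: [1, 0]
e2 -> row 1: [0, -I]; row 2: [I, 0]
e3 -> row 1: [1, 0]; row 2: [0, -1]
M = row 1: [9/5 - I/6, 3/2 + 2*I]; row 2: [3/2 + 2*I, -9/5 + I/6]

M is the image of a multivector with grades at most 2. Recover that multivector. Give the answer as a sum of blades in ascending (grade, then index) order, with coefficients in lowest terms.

Method: 1, rho(e1), rho(e2), rho(e3) form a trace-orthogonal basis of the 2x2 complex matrices (tr(X Y) = 2 if X = Y, else 0), so M = m0*1 + m1*rho(e1) + m2*rho(e2) + m3*rho(e3) with m0 = tr(M)/2 = 0, m1 = tr(M rho(e1))/2 = 3/2 + 2*I, m2 = tr(M rho(e2))/2 = 0, m3 = tr(M rho(e3))/2 = 9/5 - I/6.
Multiplying table entries, the bivector images are rho(e12) = I*rho(e3), rho(e13) = -I*rho(e2), rho(e23) = I*rho(e1); with real blade coefficients the real parts of m0..m3 are the coefficients of 1, e1, e2, e3 and the imaginary parts give the bivectors (e23: Im m1, e13: -Im m2, e12: Im m3).
Answer: 3/2*e1 + 9/5*e3 - 1/6*e12 + 2*e23


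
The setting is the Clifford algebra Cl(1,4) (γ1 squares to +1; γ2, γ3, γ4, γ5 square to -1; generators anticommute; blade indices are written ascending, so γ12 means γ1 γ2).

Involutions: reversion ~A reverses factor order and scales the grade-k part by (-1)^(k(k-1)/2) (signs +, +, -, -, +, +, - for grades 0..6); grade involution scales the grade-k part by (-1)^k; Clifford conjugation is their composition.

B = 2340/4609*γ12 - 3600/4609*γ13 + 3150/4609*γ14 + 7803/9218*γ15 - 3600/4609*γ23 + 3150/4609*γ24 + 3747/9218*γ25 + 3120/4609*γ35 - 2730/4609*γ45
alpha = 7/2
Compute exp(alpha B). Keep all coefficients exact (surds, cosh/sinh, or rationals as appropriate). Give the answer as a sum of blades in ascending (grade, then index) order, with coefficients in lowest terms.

B^2 term by term: the squares give (2340/4609)^2*(γ12)^2 + (-3600/4609)^2*(γ13)^2 + (3150/4609)^2*(γ14)^2 + (7803/9218)^2*(γ15)^2 + (-3600/4609)^2*(γ23)^2 + (3150/4609)^2*(γ24)^2 + (3747/9218)^2*(γ25)^2 + (3120/4609)^2*(γ35)^2 + (-2730/4609)^2*(γ45)^2 = 5475600/21242881*(+1) + 12960000/21242881*(+1) + 9922500/21242881*(+1) + 60886809/84971524*(+1) + 12960000/21242881*(-1) + 9922500/21242881*(-1) + 14040009/84971524*(-1) + 9734400/21242881*(-1) + 7452900/21242881*(-1) = 0 (each basis 2-blade squares to minus the product of its generators' squares); cross terms between blades sharing an index anticommute and cancel; the commuting (index-disjoint) pairs give grade-4 terms 2*c*c'*(blade product), which cancel blade by blade — γ1234: 22680000/21242881 - 22680000/21242881 = 0; γ1235: 14601600/21242881 + 13489200/21242881 - 28090800/21242881 = 0; γ1245: -12776400/21242881 - 11803050/21242881 + 24579450/21242881 = 0; γ1345: 19656000/21242881 - 19656000/21242881 = 0; γ2345: 19656000/21242881 - 19656000/21242881 = 0 — confirming B is simple. So B^2 = 0.
B^2 = 0, hence only two terms survive: exp(alpha B) = 1 + alpha B (parabolic case).
Answer: 1 + 8190/4609*γ12 - 12600/4609*γ13 + 11025/4609*γ14 + 54621/18436*γ15 - 12600/4609*γ23 + 11025/4609*γ24 + 26229/18436*γ25 + 10920/4609*γ35 - 9555/4609*γ45


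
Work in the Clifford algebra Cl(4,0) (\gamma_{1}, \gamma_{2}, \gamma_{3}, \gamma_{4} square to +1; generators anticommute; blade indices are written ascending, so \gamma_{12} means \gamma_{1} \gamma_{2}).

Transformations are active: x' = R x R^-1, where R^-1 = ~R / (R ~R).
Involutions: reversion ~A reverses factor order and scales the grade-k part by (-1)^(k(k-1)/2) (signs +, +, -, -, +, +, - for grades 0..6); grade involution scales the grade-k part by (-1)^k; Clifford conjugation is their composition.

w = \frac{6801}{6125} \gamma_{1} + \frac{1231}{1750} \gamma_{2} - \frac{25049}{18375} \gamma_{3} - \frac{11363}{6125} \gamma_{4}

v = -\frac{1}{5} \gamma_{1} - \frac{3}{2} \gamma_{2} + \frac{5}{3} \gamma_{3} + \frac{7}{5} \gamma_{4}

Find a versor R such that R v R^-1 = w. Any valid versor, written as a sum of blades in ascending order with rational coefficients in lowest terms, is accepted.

Here q(v) = q(w) = \frac{253}{36}; the classical choice R = v + w = \frac{5576}{6125} \gamma_{1} - \frac{697}{875} \gamma_{2} + \frac{5576}{18375} \gamma_{3} - \frac{2788}{6125} \gamma_{4} then realises v -> w under the sandwich.
Answer: \frac{5576}{6125} \gamma_{1} - \frac{697}{875} \gamma_{2} + \frac{5576}{18375} \gamma_{3} - \frac{2788}{6125} \gamma_{4}


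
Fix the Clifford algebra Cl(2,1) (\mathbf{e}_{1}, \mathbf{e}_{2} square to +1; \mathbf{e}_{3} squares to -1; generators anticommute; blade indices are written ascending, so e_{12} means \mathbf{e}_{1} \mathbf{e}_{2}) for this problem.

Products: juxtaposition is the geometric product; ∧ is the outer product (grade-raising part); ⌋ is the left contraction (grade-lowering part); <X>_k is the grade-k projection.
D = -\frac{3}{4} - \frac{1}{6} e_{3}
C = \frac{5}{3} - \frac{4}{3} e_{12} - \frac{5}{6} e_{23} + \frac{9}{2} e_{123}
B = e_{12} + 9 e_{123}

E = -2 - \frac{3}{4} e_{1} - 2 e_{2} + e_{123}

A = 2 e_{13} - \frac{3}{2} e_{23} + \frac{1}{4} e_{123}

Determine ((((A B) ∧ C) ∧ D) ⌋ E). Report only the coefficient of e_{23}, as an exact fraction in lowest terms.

step 1: \frac{9}{4} - \frac{27}{2} e_{1} - 18 e_{2} - \frac{1}{4} e_{3} + \frac{3}{2} e_{13} + 2 e_{23}
step 2: \frac{15}{4} - \frac{45}{2} e_{1} - 30 e_{2} - \frac{5}{12} e_{3} - 3 e_{12} + \frac{5}{2} e_{13} + \frac{35}{24} e_{23} + \frac{521}{24} e_{123}
step 3: -\frac{45}{16} + \frac{135}{8} e_{1} + \frac{45}{2} e_{2} - \frac{5}{16} e_{3} + \frac{9}{4} e_{12} + \frac{15}{8} e_{13} + \frac{125}{32} e_{23} - \frac{505}{32} e_{123}
step 4: -\frac{1085}{16} + \frac{385}{64} e_{1} + \frac{15}{4} e_{2} - \frac{9}{4} e_{3} + \frac{5}{16} e_{12} - \frac{45}{2} e_{13} + \frac{135}{8} e_{23} - \frac{45}{16} e_{123}
Answer: \frac{135}{8}


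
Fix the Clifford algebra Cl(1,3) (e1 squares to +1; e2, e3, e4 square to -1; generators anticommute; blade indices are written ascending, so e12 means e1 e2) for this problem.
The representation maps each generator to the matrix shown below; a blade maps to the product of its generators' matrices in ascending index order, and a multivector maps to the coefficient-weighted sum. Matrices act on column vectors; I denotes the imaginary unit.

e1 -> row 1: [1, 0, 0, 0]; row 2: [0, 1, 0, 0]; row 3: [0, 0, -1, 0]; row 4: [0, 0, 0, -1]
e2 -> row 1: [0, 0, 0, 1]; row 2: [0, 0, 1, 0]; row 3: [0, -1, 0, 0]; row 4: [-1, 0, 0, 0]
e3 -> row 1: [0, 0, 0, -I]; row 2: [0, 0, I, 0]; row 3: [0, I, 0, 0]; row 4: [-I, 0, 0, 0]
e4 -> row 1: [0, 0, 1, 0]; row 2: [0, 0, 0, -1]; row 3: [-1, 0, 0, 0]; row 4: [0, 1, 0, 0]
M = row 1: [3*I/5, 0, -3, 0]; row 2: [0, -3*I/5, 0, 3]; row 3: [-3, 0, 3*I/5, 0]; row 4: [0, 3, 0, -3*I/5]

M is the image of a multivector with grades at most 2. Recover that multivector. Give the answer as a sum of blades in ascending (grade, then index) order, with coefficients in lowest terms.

Method: the blade images are trace-orthogonal — tr(rho(e_A) rho(e_B)^-1) = 4 if A = B and 0 otherwise — and rho(e_A)^-1 = (e_A)^2 * rho(e_A) with (e_A)^2 = +1 or -1, so the coefficient of e_A in the preimage is (e_A)^2 * tr(M rho(e_A))/4.
Nonzero projections over blades of grade <= 2: e14: (e14)^2 = +1, tr(M rho(e14)) = -12, coefficient -3; e23: (e23)^2 = -1, tr(M rho(e23)) = 12/5, coefficient -3/5. Every other blade of grade <= 2 projects to 0.
Answer: -3*e14 - 3/5*e23


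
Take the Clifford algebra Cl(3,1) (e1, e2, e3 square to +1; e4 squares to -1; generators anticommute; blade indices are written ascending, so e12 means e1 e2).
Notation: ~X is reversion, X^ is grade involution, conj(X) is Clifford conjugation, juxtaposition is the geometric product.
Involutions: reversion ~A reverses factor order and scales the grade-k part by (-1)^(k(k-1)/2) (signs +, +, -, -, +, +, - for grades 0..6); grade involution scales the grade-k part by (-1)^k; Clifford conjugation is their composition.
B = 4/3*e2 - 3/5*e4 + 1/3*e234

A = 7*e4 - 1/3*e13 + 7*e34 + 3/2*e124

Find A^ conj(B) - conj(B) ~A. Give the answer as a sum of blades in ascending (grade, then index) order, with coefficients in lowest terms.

first term: 21/5 + 7/3*e2 - 21/5*e3 + 9/10*e12 + 1/2*e13 - 2*e14 + 7/3*e23 - 28/3*e24 - 4/9*e123 + 1/9*e124 - 1/5*e134 - 28/3*e234
second term: -21/5 - 7/3*e2 - 21/5*e3 + 9/10*e12 - 1/2*e13 - 2*e14 - 7/3*e23 - 28/3*e24 + 4/9*e123 + 1/9*e124 + 1/5*e134 + 28/3*e234
Answer: 42/5 + 14/3*e2 + e13 + 14/3*e23 - 8/9*e123 - 2/5*e134 - 56/3*e234


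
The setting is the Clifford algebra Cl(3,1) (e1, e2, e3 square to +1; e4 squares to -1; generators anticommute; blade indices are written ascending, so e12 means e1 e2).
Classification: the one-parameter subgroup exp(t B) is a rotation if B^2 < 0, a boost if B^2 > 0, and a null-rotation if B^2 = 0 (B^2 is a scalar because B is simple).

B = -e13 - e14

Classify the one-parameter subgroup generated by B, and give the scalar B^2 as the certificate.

B^2 term by term: the squares give (-1)^2*(e13)^2 + (-1)^2*(e14)^2 = 1*(-1) + 1*(+1) = 0 (each basis 2-blade squares to minus the product of its generators' squares); cross terms between blades sharing an index anticommute and cancel. So B^2 = 0.
Answer: null-rotation, certificate B^2 = 0. One invariant decides it: the square 0 survives every conjugation, and its sign is exactly the classification.


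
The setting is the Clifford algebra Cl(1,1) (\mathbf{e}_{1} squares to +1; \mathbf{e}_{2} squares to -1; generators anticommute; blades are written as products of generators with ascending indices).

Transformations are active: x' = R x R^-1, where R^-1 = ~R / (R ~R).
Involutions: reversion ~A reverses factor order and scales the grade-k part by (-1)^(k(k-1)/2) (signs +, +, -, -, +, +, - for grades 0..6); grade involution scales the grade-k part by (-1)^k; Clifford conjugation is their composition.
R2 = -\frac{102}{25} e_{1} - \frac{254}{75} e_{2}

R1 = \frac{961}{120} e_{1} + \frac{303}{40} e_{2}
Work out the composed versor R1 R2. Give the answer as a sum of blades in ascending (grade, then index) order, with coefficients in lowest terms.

Distribute over the terms of R1 (each basis-blade product reordered to ascending indices, repeated generators contracted through their squares):
(\frac{961}{120} e_{1}) R2 = -\frac{16337}{500} - \frac{122047}{4500} e_{1} e_{2}
(\frac{303}{40} e_{2}) R2 = \frac{12827}{500} + \frac{15453}{500} e_{1} e_{2}
Summing the partial products and collecting blades:
Answer: -\frac{351}{50} + \frac{1703}{450} e_{1} e_{2}


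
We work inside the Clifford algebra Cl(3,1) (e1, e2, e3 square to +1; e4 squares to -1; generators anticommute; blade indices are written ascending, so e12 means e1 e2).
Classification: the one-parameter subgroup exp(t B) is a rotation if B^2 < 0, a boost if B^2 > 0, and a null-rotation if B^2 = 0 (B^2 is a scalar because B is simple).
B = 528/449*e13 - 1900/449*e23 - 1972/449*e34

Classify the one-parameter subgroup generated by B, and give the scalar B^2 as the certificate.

B^2 term by term: the squares give (528/449)^2*(e13)^2 + (-1900/449)^2*(e23)^2 + (-1972/449)^2*(e34)^2 = 278784/201601*(-1) + 3610000/201601*(-1) + 3888784/201601*(+1) = 0 (each basis 2-blade squares to minus the product of its generators' squares); cross terms between blades sharing an index anticommute and cancel. So B^2 = 0.
Answer: null-rotation, certificate B^2 = 0. Why this suffices: the scalar 0 survives any versor conjugation, so its sign alone determines the class however B is presented.


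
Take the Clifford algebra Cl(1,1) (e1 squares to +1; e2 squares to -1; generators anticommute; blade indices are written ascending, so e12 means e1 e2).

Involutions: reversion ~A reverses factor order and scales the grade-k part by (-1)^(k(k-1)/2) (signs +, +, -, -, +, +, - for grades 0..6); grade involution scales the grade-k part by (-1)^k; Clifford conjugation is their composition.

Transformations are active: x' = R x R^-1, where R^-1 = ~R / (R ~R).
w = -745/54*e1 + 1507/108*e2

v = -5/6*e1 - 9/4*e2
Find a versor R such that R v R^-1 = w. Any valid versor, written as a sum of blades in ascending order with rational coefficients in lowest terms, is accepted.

Key observation: q(v) = q(w) = -629/144 (sandwiches preserve the norm), so R = v + w = -395/27*e1 + 316/27*e2 works whenever it is invertible — the component of v along it is kept and (v - w)/2 reverses, sending v to w.
Answer: -395/27*e1 + 316/27*e2
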